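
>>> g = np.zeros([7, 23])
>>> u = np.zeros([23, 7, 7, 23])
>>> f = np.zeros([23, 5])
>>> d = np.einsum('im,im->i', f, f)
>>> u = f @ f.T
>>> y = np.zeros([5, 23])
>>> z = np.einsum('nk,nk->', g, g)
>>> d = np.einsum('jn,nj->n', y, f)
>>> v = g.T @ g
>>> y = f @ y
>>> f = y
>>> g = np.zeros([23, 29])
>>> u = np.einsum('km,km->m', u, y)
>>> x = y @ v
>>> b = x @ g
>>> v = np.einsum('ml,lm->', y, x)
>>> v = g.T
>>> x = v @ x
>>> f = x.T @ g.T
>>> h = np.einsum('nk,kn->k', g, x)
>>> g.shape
(23, 29)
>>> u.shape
(23,)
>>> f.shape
(23, 23)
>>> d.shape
(23,)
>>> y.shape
(23, 23)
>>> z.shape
()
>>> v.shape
(29, 23)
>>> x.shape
(29, 23)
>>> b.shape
(23, 29)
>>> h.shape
(29,)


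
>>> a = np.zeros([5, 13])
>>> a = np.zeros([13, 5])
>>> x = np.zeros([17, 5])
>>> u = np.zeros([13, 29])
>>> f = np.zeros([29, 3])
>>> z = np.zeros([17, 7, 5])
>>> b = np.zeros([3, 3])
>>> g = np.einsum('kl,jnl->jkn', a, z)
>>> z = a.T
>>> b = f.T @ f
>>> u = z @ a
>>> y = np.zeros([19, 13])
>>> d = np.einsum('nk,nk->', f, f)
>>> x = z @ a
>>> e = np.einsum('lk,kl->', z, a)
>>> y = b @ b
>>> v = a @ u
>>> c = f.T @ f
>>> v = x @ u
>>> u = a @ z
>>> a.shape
(13, 5)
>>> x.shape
(5, 5)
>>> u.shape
(13, 13)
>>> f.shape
(29, 3)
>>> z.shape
(5, 13)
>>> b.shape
(3, 3)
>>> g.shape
(17, 13, 7)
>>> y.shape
(3, 3)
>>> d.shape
()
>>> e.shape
()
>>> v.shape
(5, 5)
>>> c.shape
(3, 3)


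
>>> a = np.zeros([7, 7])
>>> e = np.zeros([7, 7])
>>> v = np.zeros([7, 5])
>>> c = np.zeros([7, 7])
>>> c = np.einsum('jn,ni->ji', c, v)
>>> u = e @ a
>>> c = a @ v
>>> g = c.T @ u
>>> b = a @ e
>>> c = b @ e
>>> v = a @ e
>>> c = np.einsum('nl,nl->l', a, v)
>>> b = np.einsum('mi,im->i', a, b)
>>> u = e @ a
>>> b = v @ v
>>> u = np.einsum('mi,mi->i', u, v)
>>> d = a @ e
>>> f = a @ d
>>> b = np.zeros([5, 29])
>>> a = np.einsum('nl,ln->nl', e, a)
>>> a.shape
(7, 7)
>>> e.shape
(7, 7)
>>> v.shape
(7, 7)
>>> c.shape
(7,)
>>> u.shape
(7,)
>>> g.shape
(5, 7)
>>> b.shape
(5, 29)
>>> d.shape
(7, 7)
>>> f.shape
(7, 7)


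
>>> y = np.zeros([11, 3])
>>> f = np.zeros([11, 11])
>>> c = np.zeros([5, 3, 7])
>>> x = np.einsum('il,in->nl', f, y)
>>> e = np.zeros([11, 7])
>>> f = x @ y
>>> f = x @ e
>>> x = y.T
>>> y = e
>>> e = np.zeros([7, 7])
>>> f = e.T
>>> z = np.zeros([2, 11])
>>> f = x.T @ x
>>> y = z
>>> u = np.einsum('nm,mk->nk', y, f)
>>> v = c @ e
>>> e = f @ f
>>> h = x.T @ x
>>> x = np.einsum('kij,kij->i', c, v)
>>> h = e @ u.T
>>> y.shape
(2, 11)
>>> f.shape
(11, 11)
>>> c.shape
(5, 3, 7)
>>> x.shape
(3,)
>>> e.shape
(11, 11)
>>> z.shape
(2, 11)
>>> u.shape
(2, 11)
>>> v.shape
(5, 3, 7)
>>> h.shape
(11, 2)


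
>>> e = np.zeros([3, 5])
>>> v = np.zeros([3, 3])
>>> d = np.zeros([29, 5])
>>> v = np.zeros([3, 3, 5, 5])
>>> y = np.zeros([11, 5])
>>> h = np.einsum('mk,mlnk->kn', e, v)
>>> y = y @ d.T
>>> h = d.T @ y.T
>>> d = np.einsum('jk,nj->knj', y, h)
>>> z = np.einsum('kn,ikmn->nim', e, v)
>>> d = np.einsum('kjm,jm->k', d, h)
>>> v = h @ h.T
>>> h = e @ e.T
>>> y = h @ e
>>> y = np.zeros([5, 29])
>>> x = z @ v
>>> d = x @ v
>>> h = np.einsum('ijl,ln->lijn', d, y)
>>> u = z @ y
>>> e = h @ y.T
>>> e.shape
(5, 5, 3, 5)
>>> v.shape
(5, 5)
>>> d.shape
(5, 3, 5)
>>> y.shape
(5, 29)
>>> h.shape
(5, 5, 3, 29)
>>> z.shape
(5, 3, 5)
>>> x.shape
(5, 3, 5)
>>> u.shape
(5, 3, 29)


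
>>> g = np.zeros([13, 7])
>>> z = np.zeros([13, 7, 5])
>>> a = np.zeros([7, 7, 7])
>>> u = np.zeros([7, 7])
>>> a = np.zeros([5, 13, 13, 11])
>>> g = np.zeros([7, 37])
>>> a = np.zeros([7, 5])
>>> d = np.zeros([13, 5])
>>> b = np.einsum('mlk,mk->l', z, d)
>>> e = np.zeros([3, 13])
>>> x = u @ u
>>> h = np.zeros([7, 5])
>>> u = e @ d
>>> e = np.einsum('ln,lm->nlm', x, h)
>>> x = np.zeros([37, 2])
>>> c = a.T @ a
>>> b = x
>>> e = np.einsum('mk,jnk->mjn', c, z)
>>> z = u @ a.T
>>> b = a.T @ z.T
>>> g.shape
(7, 37)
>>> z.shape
(3, 7)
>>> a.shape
(7, 5)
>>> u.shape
(3, 5)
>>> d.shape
(13, 5)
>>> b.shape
(5, 3)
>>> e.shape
(5, 13, 7)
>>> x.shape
(37, 2)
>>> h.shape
(7, 5)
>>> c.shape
(5, 5)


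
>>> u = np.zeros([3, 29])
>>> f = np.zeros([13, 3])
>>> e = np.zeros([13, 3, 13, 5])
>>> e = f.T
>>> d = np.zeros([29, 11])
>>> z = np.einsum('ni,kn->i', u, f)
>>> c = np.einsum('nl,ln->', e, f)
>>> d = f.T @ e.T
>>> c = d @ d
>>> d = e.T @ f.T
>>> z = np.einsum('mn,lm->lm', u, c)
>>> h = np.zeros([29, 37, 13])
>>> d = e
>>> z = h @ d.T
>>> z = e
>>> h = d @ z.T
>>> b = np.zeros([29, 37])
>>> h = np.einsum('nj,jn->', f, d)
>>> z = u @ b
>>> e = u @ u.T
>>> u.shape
(3, 29)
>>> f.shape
(13, 3)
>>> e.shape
(3, 3)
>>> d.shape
(3, 13)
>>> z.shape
(3, 37)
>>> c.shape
(3, 3)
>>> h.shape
()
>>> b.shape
(29, 37)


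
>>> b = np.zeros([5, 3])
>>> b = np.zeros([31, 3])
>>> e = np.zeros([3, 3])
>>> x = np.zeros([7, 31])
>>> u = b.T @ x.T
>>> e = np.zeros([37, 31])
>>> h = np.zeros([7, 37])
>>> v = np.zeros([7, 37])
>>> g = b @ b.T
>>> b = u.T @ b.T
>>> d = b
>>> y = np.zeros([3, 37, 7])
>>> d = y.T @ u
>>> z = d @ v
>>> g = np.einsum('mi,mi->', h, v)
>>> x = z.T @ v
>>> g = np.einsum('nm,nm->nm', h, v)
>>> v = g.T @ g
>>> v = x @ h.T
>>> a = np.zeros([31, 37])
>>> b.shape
(7, 31)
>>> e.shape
(37, 31)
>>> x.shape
(37, 37, 37)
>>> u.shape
(3, 7)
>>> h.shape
(7, 37)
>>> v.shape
(37, 37, 7)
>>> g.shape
(7, 37)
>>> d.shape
(7, 37, 7)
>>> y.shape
(3, 37, 7)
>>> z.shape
(7, 37, 37)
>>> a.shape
(31, 37)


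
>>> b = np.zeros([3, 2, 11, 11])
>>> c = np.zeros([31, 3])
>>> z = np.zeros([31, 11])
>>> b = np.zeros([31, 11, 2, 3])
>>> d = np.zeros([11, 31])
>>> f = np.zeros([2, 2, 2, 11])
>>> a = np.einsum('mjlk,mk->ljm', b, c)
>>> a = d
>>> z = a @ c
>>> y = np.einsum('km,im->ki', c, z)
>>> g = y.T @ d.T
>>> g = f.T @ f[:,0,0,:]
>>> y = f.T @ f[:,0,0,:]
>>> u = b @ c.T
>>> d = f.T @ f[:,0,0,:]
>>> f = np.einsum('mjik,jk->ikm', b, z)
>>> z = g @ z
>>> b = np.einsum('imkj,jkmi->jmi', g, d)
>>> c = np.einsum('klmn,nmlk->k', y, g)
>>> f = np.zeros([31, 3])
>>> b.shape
(11, 2, 11)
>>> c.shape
(11,)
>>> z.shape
(11, 2, 2, 3)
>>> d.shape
(11, 2, 2, 11)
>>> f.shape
(31, 3)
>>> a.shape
(11, 31)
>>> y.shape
(11, 2, 2, 11)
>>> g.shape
(11, 2, 2, 11)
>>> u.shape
(31, 11, 2, 31)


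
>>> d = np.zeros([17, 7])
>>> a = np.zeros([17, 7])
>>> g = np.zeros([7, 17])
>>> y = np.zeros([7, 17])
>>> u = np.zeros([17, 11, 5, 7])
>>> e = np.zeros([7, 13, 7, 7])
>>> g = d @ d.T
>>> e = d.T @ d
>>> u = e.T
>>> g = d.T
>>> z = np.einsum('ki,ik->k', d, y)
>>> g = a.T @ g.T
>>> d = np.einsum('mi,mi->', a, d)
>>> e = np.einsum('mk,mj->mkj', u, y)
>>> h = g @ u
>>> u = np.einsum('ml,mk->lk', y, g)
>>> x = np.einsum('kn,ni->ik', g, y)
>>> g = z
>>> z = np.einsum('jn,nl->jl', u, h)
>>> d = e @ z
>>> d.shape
(7, 7, 7)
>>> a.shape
(17, 7)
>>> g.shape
(17,)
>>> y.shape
(7, 17)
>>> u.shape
(17, 7)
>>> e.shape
(7, 7, 17)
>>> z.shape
(17, 7)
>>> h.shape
(7, 7)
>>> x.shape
(17, 7)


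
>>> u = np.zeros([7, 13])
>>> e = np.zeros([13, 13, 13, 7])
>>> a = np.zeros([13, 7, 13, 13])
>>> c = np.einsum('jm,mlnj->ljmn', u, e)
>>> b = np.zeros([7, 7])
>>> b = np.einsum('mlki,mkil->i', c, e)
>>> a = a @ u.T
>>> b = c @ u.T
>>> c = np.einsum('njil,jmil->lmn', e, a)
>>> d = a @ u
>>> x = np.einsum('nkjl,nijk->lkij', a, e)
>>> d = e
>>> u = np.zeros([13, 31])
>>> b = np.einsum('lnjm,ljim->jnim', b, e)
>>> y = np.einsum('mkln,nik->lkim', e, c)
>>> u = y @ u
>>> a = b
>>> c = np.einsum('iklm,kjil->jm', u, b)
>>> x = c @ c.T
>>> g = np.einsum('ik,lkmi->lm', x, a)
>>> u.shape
(13, 13, 7, 31)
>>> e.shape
(13, 13, 13, 7)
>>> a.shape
(13, 7, 13, 7)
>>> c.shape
(7, 31)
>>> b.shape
(13, 7, 13, 7)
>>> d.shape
(13, 13, 13, 7)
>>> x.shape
(7, 7)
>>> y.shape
(13, 13, 7, 13)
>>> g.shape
(13, 13)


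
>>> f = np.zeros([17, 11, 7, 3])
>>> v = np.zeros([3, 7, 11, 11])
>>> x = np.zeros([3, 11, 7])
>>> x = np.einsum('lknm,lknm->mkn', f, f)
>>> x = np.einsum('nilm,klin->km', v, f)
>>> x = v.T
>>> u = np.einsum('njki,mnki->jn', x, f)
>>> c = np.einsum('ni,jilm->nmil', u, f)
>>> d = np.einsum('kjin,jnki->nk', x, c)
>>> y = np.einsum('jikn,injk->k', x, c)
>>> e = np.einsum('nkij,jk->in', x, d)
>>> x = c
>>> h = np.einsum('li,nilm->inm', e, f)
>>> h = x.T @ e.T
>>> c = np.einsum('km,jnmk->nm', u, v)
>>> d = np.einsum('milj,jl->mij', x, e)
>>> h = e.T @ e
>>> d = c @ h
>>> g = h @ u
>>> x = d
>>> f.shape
(17, 11, 7, 3)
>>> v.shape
(3, 7, 11, 11)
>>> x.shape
(7, 11)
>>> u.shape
(11, 11)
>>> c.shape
(7, 11)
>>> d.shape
(7, 11)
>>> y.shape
(7,)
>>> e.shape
(7, 11)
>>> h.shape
(11, 11)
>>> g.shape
(11, 11)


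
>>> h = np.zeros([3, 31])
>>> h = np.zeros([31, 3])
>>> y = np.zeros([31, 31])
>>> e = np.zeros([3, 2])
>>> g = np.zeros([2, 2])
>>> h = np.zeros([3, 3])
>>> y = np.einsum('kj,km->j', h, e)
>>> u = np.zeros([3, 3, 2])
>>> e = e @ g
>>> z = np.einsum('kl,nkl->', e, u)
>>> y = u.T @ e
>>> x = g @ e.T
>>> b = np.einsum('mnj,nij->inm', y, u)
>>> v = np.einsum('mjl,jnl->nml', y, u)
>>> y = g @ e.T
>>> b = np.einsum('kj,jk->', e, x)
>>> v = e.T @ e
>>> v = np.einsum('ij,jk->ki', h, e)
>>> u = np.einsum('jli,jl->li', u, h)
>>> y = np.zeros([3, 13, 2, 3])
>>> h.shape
(3, 3)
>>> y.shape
(3, 13, 2, 3)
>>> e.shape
(3, 2)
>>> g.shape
(2, 2)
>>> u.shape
(3, 2)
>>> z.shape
()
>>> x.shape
(2, 3)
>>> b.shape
()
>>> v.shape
(2, 3)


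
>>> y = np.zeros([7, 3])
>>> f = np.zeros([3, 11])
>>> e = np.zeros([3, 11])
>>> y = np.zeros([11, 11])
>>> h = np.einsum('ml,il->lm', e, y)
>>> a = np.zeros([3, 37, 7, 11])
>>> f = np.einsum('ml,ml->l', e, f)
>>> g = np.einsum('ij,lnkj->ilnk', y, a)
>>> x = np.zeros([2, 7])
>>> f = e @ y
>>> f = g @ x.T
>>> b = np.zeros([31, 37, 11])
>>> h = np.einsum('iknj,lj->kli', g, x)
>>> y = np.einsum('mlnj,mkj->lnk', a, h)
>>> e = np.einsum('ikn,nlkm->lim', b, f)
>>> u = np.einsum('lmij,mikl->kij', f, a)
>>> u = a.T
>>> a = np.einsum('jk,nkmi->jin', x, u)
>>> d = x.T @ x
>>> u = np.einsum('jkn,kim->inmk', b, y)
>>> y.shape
(37, 7, 2)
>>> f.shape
(11, 3, 37, 2)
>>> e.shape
(3, 31, 2)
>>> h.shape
(3, 2, 11)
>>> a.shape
(2, 3, 11)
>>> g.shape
(11, 3, 37, 7)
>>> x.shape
(2, 7)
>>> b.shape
(31, 37, 11)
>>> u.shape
(7, 11, 2, 37)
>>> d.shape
(7, 7)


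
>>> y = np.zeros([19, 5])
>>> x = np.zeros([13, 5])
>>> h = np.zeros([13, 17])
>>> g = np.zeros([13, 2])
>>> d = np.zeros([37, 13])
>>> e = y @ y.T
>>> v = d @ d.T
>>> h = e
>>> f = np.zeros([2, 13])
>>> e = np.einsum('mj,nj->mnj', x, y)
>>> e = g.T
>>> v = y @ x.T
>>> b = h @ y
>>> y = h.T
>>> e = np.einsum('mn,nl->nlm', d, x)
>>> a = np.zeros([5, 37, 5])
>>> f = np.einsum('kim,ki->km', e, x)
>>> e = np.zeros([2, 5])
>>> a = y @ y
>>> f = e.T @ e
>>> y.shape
(19, 19)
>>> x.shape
(13, 5)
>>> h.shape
(19, 19)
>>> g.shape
(13, 2)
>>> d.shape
(37, 13)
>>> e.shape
(2, 5)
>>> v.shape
(19, 13)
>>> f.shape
(5, 5)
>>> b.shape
(19, 5)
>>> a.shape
(19, 19)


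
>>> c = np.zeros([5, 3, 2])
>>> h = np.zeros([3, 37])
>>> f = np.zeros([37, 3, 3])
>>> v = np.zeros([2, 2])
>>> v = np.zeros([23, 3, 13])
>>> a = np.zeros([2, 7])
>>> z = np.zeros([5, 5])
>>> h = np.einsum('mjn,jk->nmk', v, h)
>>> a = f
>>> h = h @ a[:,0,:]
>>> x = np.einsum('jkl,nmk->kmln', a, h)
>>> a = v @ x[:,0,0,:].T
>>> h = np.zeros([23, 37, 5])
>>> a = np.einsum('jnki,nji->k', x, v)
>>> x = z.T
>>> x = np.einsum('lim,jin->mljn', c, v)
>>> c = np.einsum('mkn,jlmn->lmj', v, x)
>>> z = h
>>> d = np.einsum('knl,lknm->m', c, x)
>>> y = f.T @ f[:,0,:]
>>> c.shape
(5, 23, 2)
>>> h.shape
(23, 37, 5)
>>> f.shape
(37, 3, 3)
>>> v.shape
(23, 3, 13)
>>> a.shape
(3,)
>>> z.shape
(23, 37, 5)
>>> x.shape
(2, 5, 23, 13)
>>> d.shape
(13,)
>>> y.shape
(3, 3, 3)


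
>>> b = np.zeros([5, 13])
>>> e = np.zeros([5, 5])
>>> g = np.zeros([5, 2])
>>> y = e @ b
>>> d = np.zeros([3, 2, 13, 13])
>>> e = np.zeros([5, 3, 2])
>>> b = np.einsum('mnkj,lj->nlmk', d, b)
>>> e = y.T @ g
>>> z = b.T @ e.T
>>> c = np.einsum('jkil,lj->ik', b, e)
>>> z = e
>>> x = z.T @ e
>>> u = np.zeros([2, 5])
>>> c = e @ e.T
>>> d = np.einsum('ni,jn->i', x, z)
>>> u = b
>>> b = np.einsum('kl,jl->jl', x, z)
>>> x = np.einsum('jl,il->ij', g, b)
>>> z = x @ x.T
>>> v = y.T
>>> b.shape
(13, 2)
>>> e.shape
(13, 2)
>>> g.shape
(5, 2)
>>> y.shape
(5, 13)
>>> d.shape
(2,)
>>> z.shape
(13, 13)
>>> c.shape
(13, 13)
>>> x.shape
(13, 5)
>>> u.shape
(2, 5, 3, 13)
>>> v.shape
(13, 5)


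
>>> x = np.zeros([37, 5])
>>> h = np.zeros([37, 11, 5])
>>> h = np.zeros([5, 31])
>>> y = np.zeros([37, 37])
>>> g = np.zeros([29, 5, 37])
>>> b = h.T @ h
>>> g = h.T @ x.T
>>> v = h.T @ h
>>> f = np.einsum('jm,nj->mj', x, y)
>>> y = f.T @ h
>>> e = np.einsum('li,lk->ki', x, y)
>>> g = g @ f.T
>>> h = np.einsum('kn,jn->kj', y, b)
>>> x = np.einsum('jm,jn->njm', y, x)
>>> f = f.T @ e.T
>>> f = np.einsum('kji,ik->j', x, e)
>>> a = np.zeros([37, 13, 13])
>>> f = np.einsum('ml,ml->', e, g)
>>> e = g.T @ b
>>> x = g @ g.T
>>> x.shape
(31, 31)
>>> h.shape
(37, 31)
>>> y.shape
(37, 31)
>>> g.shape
(31, 5)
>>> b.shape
(31, 31)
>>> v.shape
(31, 31)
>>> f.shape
()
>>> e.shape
(5, 31)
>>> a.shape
(37, 13, 13)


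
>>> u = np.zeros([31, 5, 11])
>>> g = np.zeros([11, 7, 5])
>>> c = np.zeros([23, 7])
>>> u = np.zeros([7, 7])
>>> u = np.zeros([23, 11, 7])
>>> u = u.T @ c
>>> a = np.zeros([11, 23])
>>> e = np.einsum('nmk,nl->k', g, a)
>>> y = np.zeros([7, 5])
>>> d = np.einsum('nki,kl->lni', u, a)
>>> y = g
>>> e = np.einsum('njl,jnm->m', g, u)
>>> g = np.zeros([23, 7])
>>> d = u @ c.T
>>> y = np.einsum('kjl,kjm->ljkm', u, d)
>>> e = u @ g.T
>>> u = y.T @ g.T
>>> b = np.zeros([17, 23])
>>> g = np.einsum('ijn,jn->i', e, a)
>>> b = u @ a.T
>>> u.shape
(23, 7, 11, 23)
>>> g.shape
(7,)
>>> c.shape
(23, 7)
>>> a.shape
(11, 23)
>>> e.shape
(7, 11, 23)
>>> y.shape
(7, 11, 7, 23)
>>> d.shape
(7, 11, 23)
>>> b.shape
(23, 7, 11, 11)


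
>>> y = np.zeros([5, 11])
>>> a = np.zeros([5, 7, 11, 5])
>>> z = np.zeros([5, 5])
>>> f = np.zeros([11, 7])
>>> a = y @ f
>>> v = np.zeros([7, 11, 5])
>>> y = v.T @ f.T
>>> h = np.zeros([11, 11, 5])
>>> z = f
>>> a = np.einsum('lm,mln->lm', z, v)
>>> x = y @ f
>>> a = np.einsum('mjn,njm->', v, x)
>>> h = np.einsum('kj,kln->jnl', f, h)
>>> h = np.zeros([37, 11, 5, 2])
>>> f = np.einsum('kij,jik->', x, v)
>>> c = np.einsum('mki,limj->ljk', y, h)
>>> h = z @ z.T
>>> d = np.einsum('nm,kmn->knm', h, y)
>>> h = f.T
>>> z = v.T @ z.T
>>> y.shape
(5, 11, 11)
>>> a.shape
()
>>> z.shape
(5, 11, 11)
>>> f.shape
()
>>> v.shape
(7, 11, 5)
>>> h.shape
()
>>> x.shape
(5, 11, 7)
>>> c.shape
(37, 2, 11)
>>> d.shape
(5, 11, 11)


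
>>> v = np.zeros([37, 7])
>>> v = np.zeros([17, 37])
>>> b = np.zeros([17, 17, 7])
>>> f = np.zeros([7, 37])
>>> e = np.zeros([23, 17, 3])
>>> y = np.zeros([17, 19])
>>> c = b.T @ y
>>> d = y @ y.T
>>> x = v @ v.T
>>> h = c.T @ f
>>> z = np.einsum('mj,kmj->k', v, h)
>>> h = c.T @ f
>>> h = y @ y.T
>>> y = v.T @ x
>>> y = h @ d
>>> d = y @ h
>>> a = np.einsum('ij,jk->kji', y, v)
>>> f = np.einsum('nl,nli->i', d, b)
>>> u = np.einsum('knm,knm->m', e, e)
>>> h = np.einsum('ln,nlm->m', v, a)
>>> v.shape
(17, 37)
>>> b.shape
(17, 17, 7)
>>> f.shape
(7,)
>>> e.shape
(23, 17, 3)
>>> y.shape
(17, 17)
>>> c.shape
(7, 17, 19)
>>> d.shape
(17, 17)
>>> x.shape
(17, 17)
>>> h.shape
(17,)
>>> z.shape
(19,)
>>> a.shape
(37, 17, 17)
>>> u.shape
(3,)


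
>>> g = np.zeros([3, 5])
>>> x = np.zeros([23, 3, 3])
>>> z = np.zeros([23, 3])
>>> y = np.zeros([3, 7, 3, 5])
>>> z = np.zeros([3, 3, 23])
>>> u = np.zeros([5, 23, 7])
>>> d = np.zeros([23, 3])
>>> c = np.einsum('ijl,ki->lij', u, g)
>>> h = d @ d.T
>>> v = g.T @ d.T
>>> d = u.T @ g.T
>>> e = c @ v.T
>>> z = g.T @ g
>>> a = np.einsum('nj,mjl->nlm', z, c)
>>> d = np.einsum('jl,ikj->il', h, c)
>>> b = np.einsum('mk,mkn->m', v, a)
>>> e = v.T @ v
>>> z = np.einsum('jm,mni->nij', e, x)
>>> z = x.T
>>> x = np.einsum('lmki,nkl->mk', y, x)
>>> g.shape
(3, 5)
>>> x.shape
(7, 3)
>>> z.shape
(3, 3, 23)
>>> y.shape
(3, 7, 3, 5)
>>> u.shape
(5, 23, 7)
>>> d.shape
(7, 23)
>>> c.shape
(7, 5, 23)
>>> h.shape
(23, 23)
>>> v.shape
(5, 23)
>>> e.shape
(23, 23)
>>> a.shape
(5, 23, 7)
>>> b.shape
(5,)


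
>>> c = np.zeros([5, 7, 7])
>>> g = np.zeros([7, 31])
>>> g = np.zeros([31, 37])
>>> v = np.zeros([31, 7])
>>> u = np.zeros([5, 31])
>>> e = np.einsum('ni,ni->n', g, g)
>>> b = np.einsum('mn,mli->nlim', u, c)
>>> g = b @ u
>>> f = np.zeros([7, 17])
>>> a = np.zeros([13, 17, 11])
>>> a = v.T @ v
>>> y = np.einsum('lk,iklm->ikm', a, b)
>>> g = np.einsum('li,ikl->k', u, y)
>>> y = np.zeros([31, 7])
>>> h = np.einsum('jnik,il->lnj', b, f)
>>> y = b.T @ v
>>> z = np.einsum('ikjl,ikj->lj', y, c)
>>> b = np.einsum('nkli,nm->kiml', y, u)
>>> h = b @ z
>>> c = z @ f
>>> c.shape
(7, 17)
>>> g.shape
(7,)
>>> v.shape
(31, 7)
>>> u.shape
(5, 31)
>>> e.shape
(31,)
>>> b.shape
(7, 7, 31, 7)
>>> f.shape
(7, 17)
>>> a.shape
(7, 7)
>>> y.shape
(5, 7, 7, 7)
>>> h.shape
(7, 7, 31, 7)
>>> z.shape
(7, 7)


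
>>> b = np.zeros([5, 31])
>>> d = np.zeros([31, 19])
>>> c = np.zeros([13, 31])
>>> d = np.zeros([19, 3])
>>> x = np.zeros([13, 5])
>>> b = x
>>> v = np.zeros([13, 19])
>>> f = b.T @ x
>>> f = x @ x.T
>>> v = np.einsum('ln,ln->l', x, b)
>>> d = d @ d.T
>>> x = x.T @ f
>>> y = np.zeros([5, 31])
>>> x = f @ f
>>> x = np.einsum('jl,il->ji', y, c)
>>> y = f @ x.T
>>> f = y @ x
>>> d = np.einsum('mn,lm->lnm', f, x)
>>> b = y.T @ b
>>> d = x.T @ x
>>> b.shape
(5, 5)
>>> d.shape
(13, 13)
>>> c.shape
(13, 31)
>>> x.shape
(5, 13)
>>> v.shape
(13,)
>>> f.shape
(13, 13)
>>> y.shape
(13, 5)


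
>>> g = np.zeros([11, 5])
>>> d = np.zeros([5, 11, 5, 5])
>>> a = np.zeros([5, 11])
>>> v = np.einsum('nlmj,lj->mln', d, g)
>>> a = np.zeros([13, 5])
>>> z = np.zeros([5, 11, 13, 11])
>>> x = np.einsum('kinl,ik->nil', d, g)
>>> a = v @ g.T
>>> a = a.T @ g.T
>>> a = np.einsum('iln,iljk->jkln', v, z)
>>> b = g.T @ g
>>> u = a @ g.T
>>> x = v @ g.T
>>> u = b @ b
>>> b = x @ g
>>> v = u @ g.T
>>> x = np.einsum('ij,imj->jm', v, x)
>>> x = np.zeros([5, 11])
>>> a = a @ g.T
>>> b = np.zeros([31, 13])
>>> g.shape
(11, 5)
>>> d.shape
(5, 11, 5, 5)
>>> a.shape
(13, 11, 11, 11)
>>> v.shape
(5, 11)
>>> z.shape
(5, 11, 13, 11)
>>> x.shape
(5, 11)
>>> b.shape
(31, 13)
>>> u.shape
(5, 5)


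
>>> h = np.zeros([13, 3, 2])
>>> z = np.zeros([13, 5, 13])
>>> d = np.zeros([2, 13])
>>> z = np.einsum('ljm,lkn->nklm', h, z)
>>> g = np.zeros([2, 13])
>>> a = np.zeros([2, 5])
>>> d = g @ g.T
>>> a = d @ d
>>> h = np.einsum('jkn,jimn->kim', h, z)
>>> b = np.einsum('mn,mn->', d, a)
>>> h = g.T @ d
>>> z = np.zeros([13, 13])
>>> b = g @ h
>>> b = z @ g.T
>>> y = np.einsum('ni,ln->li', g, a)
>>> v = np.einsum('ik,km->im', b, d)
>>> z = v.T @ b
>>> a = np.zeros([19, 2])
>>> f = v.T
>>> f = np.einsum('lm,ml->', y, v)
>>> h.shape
(13, 2)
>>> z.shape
(2, 2)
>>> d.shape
(2, 2)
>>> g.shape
(2, 13)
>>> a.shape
(19, 2)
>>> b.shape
(13, 2)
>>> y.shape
(2, 13)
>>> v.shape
(13, 2)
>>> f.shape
()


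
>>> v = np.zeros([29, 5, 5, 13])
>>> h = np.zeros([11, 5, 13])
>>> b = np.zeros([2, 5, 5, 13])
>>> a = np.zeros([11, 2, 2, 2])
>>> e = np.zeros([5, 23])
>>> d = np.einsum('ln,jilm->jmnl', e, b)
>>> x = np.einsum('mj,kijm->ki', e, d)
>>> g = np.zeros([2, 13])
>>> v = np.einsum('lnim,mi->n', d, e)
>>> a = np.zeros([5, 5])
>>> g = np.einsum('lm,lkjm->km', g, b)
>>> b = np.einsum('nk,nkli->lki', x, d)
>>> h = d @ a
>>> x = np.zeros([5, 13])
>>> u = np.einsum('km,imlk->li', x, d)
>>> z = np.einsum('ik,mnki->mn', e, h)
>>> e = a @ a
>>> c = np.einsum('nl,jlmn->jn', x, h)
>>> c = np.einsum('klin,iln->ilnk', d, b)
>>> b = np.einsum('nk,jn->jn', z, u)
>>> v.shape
(13,)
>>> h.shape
(2, 13, 23, 5)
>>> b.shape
(23, 2)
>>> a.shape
(5, 5)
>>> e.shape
(5, 5)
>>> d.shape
(2, 13, 23, 5)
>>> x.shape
(5, 13)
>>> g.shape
(5, 13)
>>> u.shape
(23, 2)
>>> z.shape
(2, 13)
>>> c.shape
(23, 13, 5, 2)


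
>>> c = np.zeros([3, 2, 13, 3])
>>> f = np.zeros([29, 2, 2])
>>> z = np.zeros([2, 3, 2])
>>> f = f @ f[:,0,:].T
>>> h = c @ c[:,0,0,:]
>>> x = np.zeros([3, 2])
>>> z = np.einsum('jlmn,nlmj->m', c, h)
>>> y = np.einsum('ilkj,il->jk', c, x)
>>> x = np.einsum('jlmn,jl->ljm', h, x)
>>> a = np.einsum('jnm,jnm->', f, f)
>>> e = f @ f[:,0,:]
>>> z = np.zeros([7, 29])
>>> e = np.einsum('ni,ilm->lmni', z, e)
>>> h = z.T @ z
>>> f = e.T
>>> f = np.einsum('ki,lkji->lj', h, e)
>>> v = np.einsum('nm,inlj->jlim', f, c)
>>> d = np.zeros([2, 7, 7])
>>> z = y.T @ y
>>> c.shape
(3, 2, 13, 3)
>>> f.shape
(2, 7)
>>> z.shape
(13, 13)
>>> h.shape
(29, 29)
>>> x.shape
(2, 3, 13)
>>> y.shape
(3, 13)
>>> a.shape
()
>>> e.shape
(2, 29, 7, 29)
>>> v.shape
(3, 13, 3, 7)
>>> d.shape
(2, 7, 7)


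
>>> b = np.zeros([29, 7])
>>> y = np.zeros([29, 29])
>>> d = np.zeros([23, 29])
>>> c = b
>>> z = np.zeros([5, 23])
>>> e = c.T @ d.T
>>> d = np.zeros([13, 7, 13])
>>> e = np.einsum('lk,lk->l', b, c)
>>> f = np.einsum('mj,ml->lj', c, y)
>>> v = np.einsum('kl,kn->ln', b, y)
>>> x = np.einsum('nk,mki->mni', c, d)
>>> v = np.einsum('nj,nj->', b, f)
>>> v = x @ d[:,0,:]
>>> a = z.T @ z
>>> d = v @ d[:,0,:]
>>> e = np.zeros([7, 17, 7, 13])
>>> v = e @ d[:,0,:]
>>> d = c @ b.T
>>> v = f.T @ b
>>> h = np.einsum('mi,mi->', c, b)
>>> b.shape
(29, 7)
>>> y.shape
(29, 29)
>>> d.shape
(29, 29)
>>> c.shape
(29, 7)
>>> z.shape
(5, 23)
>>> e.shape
(7, 17, 7, 13)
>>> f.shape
(29, 7)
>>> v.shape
(7, 7)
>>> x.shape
(13, 29, 13)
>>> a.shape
(23, 23)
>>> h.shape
()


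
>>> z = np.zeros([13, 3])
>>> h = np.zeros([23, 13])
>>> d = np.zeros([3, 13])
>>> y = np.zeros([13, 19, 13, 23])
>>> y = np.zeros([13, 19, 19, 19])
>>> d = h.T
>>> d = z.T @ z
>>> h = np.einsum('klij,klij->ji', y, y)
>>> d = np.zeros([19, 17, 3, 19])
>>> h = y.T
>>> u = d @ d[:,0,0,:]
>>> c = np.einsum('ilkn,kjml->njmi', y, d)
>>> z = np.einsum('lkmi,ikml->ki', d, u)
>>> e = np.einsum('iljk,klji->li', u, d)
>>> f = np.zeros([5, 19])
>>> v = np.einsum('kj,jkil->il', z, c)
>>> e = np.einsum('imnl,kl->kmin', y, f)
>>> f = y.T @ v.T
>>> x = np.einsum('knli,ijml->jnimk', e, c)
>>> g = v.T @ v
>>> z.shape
(17, 19)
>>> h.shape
(19, 19, 19, 13)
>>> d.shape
(19, 17, 3, 19)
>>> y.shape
(13, 19, 19, 19)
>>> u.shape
(19, 17, 3, 19)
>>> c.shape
(19, 17, 3, 13)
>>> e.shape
(5, 19, 13, 19)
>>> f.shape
(19, 19, 19, 3)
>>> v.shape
(3, 13)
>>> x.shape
(17, 19, 19, 3, 5)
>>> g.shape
(13, 13)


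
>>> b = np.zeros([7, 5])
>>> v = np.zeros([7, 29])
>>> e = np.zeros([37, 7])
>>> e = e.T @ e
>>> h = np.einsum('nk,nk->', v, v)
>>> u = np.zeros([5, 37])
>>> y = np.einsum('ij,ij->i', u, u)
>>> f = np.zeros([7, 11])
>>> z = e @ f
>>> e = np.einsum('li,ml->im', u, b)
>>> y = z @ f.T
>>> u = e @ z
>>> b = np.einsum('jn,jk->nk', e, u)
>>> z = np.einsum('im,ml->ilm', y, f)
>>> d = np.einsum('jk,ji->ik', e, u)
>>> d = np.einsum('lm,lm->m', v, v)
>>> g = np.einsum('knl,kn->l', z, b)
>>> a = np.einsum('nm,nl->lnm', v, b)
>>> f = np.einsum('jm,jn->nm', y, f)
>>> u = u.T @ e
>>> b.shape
(7, 11)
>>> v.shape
(7, 29)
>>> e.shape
(37, 7)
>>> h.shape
()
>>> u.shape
(11, 7)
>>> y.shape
(7, 7)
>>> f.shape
(11, 7)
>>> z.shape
(7, 11, 7)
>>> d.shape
(29,)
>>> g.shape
(7,)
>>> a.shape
(11, 7, 29)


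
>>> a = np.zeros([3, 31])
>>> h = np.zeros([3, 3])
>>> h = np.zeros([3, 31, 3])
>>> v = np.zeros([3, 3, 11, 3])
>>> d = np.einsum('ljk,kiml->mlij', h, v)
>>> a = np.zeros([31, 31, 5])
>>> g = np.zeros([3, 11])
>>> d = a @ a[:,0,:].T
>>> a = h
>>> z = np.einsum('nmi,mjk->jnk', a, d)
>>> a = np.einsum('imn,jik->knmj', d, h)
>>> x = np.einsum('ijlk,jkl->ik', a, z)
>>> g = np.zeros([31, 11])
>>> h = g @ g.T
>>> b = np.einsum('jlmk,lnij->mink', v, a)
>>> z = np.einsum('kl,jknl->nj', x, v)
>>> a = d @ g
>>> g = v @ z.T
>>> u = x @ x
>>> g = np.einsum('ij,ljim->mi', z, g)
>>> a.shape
(31, 31, 11)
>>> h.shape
(31, 31)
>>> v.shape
(3, 3, 11, 3)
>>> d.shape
(31, 31, 31)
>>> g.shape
(11, 11)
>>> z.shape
(11, 3)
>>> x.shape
(3, 3)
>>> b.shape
(11, 31, 31, 3)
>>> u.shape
(3, 3)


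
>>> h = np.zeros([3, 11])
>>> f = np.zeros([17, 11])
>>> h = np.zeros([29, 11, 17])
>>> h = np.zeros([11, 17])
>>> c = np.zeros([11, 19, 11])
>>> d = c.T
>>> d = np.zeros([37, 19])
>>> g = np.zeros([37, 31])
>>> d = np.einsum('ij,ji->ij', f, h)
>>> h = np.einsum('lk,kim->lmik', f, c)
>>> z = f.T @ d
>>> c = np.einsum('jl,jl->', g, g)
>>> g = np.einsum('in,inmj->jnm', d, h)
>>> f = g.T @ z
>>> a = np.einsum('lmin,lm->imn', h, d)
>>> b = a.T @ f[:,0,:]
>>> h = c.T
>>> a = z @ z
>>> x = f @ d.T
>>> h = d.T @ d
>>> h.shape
(11, 11)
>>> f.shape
(19, 11, 11)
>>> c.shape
()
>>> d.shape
(17, 11)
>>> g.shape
(11, 11, 19)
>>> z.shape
(11, 11)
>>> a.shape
(11, 11)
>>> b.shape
(11, 11, 11)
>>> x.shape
(19, 11, 17)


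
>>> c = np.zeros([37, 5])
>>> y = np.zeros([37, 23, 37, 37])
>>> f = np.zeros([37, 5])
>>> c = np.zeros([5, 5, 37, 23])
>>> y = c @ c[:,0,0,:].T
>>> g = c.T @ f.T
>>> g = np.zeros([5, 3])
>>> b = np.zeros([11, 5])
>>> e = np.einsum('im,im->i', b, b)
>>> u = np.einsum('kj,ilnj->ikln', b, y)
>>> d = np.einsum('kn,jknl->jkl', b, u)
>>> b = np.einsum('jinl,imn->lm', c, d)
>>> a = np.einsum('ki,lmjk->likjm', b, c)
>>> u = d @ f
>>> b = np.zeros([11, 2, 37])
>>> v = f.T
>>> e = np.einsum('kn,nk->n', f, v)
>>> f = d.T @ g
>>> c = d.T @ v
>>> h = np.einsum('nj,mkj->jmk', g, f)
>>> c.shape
(37, 11, 37)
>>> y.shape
(5, 5, 37, 5)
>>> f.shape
(37, 11, 3)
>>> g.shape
(5, 3)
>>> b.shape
(11, 2, 37)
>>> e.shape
(5,)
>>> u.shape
(5, 11, 5)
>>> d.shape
(5, 11, 37)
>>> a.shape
(5, 11, 23, 37, 5)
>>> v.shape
(5, 37)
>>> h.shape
(3, 37, 11)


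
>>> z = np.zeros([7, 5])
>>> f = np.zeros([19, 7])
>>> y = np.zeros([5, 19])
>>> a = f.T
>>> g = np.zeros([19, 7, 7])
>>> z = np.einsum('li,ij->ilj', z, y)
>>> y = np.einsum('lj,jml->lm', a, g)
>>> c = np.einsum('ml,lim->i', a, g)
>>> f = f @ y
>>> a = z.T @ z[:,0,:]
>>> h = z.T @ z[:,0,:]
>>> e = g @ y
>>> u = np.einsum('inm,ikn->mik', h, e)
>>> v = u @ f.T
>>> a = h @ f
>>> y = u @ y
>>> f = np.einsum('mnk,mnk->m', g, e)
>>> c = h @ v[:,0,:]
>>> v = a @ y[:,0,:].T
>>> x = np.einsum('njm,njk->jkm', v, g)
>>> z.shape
(5, 7, 19)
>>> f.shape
(19,)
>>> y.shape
(19, 19, 7)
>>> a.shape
(19, 7, 7)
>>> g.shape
(19, 7, 7)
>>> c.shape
(19, 7, 19)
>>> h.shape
(19, 7, 19)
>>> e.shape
(19, 7, 7)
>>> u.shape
(19, 19, 7)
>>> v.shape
(19, 7, 19)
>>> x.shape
(7, 7, 19)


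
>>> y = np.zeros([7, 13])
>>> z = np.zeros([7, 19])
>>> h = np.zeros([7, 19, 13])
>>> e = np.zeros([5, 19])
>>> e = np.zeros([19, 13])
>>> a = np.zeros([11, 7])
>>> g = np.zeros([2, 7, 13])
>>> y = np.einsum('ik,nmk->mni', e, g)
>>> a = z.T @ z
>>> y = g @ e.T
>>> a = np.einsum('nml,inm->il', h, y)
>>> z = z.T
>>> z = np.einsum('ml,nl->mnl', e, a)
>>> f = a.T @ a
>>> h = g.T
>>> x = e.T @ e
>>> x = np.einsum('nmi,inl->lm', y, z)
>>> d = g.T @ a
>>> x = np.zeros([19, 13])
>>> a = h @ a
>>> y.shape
(2, 7, 19)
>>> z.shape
(19, 2, 13)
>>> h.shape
(13, 7, 2)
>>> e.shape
(19, 13)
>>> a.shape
(13, 7, 13)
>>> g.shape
(2, 7, 13)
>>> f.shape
(13, 13)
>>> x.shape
(19, 13)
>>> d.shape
(13, 7, 13)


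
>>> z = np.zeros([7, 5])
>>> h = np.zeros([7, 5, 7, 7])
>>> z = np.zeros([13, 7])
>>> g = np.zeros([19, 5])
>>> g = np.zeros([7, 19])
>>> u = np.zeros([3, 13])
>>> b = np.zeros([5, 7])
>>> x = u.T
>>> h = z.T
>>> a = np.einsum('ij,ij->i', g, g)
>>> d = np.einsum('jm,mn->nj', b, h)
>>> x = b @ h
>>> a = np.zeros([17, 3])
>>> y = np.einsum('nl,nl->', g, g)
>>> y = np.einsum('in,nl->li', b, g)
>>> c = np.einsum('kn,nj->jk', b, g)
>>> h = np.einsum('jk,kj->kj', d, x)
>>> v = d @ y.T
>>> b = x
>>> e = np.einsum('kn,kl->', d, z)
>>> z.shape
(13, 7)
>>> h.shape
(5, 13)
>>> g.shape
(7, 19)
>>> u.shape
(3, 13)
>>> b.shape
(5, 13)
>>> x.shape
(5, 13)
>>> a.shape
(17, 3)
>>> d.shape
(13, 5)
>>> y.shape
(19, 5)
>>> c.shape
(19, 5)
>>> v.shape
(13, 19)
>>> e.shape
()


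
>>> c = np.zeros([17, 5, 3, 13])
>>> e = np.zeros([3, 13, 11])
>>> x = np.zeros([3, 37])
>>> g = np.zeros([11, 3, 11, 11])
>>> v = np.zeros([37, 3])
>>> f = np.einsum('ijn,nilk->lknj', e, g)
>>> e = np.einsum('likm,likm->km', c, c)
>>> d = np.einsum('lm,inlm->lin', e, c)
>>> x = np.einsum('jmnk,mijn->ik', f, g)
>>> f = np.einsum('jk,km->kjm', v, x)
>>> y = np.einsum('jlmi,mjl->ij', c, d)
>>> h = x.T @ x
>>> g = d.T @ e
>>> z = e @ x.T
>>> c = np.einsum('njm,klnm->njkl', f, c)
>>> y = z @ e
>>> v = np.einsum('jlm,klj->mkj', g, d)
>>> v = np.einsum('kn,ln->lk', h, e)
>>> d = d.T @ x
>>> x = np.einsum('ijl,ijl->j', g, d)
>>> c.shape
(3, 37, 17, 5)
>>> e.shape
(3, 13)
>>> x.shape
(17,)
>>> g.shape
(5, 17, 13)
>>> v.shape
(3, 13)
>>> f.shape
(3, 37, 13)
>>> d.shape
(5, 17, 13)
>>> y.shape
(3, 13)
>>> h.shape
(13, 13)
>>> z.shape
(3, 3)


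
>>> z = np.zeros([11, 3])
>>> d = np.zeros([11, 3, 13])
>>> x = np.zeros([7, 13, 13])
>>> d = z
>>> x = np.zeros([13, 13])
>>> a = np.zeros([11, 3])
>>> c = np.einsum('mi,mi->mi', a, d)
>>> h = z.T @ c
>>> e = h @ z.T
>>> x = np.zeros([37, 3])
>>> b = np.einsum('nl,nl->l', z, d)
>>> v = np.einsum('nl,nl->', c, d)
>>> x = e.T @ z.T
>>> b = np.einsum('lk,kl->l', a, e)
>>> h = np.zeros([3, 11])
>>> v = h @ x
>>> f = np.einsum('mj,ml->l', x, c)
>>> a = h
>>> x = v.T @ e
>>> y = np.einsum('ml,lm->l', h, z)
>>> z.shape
(11, 3)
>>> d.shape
(11, 3)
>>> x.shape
(11, 11)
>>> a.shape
(3, 11)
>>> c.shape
(11, 3)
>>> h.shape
(3, 11)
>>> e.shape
(3, 11)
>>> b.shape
(11,)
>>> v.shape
(3, 11)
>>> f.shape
(3,)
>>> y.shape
(11,)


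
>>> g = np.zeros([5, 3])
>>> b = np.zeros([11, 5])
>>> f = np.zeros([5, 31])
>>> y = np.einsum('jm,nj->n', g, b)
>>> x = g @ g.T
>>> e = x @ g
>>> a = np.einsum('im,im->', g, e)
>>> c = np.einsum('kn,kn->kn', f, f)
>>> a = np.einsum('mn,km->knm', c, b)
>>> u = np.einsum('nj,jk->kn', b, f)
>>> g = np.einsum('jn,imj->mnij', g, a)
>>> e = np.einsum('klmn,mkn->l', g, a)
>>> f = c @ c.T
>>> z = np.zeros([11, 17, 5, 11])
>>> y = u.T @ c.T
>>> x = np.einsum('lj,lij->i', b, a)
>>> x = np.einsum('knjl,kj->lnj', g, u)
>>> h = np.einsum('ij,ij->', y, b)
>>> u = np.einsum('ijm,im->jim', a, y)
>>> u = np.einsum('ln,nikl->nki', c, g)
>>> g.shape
(31, 3, 11, 5)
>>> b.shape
(11, 5)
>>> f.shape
(5, 5)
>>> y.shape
(11, 5)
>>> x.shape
(5, 3, 11)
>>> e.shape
(3,)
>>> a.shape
(11, 31, 5)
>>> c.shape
(5, 31)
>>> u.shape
(31, 11, 3)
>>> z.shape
(11, 17, 5, 11)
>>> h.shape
()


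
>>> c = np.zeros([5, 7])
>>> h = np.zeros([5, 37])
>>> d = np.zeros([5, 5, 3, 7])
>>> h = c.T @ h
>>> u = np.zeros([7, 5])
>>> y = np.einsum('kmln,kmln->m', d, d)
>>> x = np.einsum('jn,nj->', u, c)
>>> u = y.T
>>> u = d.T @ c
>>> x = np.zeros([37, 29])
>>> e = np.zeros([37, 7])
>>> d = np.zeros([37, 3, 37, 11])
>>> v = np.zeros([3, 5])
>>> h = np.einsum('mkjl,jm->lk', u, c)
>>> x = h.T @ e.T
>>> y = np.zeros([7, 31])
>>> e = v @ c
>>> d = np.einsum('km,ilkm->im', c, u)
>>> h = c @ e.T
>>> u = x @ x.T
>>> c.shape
(5, 7)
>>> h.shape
(5, 3)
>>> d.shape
(7, 7)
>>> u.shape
(3, 3)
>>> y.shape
(7, 31)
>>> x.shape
(3, 37)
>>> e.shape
(3, 7)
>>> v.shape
(3, 5)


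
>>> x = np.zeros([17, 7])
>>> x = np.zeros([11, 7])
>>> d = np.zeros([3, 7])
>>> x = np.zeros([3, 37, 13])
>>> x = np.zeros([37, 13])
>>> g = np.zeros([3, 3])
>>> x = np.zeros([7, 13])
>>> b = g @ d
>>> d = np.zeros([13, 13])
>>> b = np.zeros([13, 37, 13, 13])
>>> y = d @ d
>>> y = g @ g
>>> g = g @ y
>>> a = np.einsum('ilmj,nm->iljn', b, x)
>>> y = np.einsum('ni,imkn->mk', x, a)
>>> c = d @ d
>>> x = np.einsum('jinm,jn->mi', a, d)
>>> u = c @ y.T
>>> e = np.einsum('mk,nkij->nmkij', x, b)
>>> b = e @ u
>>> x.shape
(7, 37)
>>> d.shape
(13, 13)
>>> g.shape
(3, 3)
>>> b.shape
(13, 7, 37, 13, 37)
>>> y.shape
(37, 13)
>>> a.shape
(13, 37, 13, 7)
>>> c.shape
(13, 13)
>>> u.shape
(13, 37)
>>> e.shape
(13, 7, 37, 13, 13)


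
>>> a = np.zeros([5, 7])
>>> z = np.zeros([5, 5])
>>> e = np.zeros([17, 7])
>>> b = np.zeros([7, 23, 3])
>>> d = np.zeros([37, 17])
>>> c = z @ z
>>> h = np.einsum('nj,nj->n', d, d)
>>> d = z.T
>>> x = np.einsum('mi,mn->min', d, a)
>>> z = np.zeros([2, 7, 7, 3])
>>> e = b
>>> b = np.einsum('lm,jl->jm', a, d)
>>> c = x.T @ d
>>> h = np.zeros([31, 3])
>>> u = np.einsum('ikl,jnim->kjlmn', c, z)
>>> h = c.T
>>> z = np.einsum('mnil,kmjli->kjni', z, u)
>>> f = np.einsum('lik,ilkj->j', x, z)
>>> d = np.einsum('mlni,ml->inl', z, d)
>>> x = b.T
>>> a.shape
(5, 7)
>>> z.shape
(5, 5, 7, 7)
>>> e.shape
(7, 23, 3)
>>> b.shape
(5, 7)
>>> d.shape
(7, 7, 5)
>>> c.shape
(7, 5, 5)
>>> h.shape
(5, 5, 7)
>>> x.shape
(7, 5)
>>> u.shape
(5, 2, 5, 3, 7)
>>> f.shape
(7,)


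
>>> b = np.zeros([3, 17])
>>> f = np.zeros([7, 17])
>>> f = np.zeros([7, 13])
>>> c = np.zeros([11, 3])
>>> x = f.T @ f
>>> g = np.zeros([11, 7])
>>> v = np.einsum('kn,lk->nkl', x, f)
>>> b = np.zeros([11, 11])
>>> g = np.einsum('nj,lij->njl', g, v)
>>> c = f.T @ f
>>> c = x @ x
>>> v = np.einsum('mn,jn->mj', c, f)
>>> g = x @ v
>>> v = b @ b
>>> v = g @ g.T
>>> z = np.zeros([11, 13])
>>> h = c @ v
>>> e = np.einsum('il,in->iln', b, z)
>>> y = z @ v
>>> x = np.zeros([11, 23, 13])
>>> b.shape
(11, 11)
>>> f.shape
(7, 13)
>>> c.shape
(13, 13)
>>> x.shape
(11, 23, 13)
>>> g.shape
(13, 7)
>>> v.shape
(13, 13)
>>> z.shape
(11, 13)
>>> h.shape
(13, 13)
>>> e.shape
(11, 11, 13)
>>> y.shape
(11, 13)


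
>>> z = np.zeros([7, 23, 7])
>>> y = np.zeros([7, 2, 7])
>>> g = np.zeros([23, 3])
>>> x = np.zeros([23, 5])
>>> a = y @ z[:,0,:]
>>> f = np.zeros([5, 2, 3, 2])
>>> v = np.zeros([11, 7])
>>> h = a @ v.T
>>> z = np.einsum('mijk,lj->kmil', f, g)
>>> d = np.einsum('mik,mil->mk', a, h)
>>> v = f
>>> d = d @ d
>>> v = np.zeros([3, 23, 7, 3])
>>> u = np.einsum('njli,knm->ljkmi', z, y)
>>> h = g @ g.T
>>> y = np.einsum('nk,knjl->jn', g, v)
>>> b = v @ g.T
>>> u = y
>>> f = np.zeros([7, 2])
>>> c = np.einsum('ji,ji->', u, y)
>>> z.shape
(2, 5, 2, 23)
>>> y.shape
(7, 23)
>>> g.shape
(23, 3)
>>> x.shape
(23, 5)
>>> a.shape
(7, 2, 7)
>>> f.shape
(7, 2)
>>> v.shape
(3, 23, 7, 3)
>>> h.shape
(23, 23)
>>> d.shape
(7, 7)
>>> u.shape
(7, 23)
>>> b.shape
(3, 23, 7, 23)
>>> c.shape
()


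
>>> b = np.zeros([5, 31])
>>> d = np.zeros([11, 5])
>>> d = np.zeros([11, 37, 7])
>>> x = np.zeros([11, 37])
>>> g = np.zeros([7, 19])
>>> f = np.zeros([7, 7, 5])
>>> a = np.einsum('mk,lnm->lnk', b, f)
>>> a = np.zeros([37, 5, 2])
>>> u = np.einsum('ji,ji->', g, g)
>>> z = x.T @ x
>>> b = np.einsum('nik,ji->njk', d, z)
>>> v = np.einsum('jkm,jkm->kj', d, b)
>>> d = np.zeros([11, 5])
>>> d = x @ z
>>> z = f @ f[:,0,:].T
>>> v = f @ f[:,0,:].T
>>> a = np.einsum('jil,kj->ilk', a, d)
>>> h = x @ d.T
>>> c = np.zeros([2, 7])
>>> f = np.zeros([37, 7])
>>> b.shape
(11, 37, 7)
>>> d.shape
(11, 37)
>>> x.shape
(11, 37)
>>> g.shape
(7, 19)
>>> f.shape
(37, 7)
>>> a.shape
(5, 2, 11)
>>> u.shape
()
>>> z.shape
(7, 7, 7)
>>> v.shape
(7, 7, 7)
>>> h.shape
(11, 11)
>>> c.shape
(2, 7)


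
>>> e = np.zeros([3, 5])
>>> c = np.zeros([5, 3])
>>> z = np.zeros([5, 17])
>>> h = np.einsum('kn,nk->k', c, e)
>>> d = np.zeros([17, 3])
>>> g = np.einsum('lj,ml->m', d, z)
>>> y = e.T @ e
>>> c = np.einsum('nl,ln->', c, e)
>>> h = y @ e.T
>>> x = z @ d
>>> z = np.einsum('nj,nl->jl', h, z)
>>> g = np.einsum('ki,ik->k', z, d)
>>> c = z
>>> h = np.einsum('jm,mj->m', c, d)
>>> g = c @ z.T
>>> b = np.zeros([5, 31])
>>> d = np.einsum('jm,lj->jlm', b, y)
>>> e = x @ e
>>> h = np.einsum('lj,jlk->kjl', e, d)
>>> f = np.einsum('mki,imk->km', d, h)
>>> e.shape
(5, 5)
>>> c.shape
(3, 17)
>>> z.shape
(3, 17)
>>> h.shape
(31, 5, 5)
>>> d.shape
(5, 5, 31)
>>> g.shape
(3, 3)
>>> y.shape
(5, 5)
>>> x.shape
(5, 3)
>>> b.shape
(5, 31)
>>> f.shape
(5, 5)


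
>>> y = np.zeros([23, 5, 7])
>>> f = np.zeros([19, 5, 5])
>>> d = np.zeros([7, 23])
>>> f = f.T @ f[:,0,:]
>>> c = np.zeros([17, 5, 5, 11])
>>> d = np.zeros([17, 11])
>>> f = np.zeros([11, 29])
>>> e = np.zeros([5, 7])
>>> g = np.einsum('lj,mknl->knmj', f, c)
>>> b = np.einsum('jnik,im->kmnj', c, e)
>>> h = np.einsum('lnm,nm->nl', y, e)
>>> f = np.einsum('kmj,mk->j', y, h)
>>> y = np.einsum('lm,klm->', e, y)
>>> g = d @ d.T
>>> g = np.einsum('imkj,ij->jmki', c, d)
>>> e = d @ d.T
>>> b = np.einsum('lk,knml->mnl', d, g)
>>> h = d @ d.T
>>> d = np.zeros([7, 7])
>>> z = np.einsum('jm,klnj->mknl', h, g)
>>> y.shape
()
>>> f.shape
(7,)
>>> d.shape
(7, 7)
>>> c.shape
(17, 5, 5, 11)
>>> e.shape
(17, 17)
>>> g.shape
(11, 5, 5, 17)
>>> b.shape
(5, 5, 17)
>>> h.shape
(17, 17)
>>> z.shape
(17, 11, 5, 5)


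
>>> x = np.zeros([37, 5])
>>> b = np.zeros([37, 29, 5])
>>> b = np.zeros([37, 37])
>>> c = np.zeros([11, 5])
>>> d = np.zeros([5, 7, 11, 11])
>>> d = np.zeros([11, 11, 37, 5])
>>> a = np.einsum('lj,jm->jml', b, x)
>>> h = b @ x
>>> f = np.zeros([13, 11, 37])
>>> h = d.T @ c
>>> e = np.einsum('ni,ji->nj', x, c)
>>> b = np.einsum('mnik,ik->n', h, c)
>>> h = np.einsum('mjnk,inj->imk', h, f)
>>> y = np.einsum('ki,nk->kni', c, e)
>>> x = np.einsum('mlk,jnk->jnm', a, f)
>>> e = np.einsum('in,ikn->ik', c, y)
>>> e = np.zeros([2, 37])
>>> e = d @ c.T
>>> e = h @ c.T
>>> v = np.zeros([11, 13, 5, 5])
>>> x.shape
(13, 11, 37)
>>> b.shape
(37,)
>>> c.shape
(11, 5)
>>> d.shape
(11, 11, 37, 5)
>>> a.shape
(37, 5, 37)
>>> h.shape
(13, 5, 5)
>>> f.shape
(13, 11, 37)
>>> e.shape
(13, 5, 11)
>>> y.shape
(11, 37, 5)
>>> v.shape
(11, 13, 5, 5)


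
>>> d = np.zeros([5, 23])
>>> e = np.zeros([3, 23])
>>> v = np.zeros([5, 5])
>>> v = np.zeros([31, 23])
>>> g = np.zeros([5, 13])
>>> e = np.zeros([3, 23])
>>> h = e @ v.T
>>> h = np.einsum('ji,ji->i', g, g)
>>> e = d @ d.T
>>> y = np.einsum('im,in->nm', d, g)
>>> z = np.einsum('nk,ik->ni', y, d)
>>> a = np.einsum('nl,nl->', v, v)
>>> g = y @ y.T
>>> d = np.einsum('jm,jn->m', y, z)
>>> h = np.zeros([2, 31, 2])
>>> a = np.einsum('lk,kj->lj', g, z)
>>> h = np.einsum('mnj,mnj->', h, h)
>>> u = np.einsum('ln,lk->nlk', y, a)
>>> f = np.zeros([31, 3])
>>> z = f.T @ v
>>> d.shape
(23,)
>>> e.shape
(5, 5)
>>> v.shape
(31, 23)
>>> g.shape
(13, 13)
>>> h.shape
()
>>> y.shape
(13, 23)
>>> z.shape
(3, 23)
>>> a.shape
(13, 5)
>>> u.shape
(23, 13, 5)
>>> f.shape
(31, 3)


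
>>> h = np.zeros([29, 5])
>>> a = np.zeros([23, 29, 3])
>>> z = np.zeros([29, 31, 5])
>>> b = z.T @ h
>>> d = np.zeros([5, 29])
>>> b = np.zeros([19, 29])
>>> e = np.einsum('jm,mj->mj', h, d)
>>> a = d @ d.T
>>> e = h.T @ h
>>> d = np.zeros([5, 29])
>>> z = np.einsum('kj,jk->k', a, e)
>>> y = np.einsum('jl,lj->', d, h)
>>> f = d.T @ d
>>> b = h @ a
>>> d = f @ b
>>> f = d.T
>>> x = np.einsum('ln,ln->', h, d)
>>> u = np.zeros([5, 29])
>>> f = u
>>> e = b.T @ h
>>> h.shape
(29, 5)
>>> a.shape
(5, 5)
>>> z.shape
(5,)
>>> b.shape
(29, 5)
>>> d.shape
(29, 5)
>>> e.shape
(5, 5)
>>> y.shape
()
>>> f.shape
(5, 29)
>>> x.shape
()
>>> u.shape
(5, 29)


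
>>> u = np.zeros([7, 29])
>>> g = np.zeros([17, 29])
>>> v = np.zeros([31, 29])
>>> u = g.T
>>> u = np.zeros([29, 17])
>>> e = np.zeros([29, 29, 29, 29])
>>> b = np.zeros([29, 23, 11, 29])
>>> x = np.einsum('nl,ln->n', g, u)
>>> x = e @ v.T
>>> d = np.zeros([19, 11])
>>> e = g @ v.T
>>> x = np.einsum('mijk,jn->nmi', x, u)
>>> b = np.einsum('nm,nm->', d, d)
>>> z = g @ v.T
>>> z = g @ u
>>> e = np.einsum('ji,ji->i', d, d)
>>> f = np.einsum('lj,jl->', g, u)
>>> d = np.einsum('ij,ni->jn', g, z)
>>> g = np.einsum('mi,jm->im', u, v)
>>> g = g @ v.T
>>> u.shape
(29, 17)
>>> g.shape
(17, 31)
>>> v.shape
(31, 29)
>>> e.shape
(11,)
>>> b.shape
()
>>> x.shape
(17, 29, 29)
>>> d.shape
(29, 17)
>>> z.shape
(17, 17)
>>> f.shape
()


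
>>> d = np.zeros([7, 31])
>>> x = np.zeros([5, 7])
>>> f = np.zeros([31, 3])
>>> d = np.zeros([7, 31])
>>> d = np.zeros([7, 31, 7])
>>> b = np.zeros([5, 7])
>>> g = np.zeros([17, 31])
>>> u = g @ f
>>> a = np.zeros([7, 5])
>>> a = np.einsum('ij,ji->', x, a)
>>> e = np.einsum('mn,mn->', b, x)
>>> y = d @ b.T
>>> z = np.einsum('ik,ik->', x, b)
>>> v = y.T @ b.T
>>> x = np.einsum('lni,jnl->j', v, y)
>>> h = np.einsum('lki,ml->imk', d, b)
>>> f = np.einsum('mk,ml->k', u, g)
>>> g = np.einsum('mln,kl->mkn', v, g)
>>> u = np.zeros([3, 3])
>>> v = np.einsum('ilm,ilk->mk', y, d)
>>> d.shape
(7, 31, 7)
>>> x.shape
(7,)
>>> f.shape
(3,)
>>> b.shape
(5, 7)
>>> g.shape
(5, 17, 5)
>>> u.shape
(3, 3)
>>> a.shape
()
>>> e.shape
()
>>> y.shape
(7, 31, 5)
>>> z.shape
()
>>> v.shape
(5, 7)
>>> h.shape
(7, 5, 31)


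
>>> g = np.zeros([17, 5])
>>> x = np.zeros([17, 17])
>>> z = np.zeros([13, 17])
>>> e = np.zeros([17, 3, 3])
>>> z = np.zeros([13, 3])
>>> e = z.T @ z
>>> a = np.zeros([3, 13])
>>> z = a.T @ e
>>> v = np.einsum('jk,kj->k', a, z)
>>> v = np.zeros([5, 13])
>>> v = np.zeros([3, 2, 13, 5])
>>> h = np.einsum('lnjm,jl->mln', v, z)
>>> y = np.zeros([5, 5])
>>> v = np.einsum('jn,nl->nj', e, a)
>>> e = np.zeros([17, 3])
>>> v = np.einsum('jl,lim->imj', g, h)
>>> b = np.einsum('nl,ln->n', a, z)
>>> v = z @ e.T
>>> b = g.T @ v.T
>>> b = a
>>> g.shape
(17, 5)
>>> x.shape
(17, 17)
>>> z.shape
(13, 3)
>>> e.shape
(17, 3)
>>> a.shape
(3, 13)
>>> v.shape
(13, 17)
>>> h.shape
(5, 3, 2)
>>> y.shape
(5, 5)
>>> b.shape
(3, 13)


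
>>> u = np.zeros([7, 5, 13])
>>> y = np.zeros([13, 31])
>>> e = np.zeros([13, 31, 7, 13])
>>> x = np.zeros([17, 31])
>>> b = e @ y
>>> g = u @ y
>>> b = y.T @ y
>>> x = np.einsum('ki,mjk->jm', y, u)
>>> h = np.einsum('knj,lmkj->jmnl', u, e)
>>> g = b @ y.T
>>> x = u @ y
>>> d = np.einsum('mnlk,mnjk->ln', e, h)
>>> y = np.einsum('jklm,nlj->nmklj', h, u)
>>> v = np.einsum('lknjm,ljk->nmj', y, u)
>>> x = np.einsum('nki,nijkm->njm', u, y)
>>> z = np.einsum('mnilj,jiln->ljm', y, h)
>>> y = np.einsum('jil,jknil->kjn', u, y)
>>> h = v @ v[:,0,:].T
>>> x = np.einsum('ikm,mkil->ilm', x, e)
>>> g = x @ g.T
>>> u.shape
(7, 5, 13)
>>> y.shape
(13, 7, 31)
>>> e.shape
(13, 31, 7, 13)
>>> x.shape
(7, 13, 13)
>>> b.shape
(31, 31)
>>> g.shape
(7, 13, 31)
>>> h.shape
(31, 13, 31)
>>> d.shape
(7, 31)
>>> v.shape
(31, 13, 5)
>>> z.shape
(5, 13, 7)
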